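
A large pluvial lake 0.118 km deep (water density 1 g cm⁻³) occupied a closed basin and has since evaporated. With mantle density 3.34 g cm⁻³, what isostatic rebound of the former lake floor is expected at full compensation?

u = d ρ_w/ρ_m = 0.118 km × 1/3.34 = 0.0353 km.

0.0353 km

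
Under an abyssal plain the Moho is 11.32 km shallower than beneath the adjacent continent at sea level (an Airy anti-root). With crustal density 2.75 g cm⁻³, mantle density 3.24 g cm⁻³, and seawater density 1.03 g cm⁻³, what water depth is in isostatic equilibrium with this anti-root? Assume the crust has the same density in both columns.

Replacing a thickness d of crust by seawater at the top must be balanced by replacing crust with mantle at the base: d (ρ_c − ρ_w) = a (ρ_m − ρ_c).
d = a (ρ_m − ρ_c)/(ρ_c − ρ_w) = 11.32 km × 0.49/1.72 = 3.22 km.

3.22 km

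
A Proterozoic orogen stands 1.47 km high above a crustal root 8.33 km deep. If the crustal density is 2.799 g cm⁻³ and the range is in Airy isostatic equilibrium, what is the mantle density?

Airy balance: ρ_c h = (ρ_m − ρ_c) r → ρ_m = ρ_c (1 + h/r).
ρ_m = 2.799 × (1 + 1.47 km/8.33 km) = 3.29 g cm⁻³.

3.29 g cm⁻³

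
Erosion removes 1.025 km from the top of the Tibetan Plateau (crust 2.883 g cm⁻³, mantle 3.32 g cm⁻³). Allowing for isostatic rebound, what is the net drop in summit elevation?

Rebound u = e ρ_c/ρ_m = 1.025 km × 2.883/3.32 = 0.8901 km.
Net surface drop = e − u = 1.025 km − 0.8901 km = e (ρ_m − ρ_c)/ρ_m = 0.135 km.

0.135 km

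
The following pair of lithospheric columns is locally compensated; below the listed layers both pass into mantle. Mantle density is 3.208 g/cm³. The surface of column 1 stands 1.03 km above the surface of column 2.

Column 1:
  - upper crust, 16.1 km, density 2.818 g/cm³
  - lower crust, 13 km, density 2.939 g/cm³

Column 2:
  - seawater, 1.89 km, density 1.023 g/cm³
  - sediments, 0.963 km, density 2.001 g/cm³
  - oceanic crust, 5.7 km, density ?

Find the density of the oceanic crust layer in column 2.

3 g/cm³

Take the compensation level at the base of the deeper column (depth z_c below the surface of column 1) and equate Σ ρ_i t_i down to z_c; mantle fills any gap and the z_c terms cancel.
Column 1: 16.1×2.818 + 13×2.939 + (z_c − 29.1)×3.208
Column 2: 1.03×0 + 1.89×1.023 + 0.963×2.001 + 5.7×ρ + (z_c − 1.03 − 8.553)×3.208
The z_c×3.208 term appears on both sides and cancels. Collect the known terms of each column as K = Σ(ρt)_known − 3.208 × (depth of known layers): K_1 = 83.5768 − 3.208×29.1 = −9.776; K_2 = 3.860433 − 3.208×(1.03 + 8.553) = −26.881831.
Balance: K_1 = K_2 + 5.7×ρ, so ρ = (K_1 − K_2)/5.7 = 17.1058/5.7 = 3 g/cm³.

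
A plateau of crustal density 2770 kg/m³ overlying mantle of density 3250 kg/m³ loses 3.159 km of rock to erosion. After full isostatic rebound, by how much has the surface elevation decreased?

Rebound u = e ρ_c/ρ_m = 3.159 km × 2770/3250 = 2.692 km.
Net surface drop = e − u = 3.159 km − 2.692 km = e (ρ_m − ρ_c)/ρ_m = 0.467 km.

0.467 km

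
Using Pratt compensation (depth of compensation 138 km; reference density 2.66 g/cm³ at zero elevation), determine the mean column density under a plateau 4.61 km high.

Pratt balance: ρ_ref D = ρ (D + h).
ρ = ρ_ref D/(D + h) = 2.66 × 138 km/(138 km + 4.61 km) = 2.57 g/cm³.

2.57 g/cm³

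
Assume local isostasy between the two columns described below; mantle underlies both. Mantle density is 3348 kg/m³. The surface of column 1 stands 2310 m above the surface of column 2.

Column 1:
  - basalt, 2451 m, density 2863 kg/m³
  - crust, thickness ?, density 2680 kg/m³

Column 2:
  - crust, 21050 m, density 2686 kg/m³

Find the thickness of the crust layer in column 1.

Take the compensation level at the base of the deeper column (depth z_c below the surface of column 1) and equate Σ ρ_i t_i down to z_c; mantle fills any gap and the z_c terms cancel.
Column 1: 2451×2863 + x×2680 + (z_c − 2451 − x)×3348
Column 2: 2310×0 + 21050×2686 + (z_c − 2310 − 21050)×3348
The z_c×3348 term appears on both sides and cancels. Collect the known terms of each column as K = Σ(ρt)_known − 3348 × (depth of known layers): K_1 = 7017213 − 3348×2451 = −1188735; K_2 = 56540300 − 3348×(2310 + 21050) = −21668980.
Balance: K_1 − x×(3348 − 2680) = K_2, so x = (K_1 − K_2)/(3348 − 2680) = 20480200/668 = 30700 m.

30700 m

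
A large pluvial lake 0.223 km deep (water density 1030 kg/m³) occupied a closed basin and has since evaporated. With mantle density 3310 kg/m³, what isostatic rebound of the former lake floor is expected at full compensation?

0.0694 km

u = d ρ_w/ρ_m = 0.223 km × 1030/3310 = 0.0694 km.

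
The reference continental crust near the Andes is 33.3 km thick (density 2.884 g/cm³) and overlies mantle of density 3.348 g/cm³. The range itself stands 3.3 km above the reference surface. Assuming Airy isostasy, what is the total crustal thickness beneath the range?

Root depth r = h ρ_c / (ρ_m − ρ_c) = 3.3 km × 2.884 / 0.464 = 20.51 km.
Total thickness = T + h + r = 33.3 km + 3.3 km + 20.51 km = 57.1 km.

57.1 km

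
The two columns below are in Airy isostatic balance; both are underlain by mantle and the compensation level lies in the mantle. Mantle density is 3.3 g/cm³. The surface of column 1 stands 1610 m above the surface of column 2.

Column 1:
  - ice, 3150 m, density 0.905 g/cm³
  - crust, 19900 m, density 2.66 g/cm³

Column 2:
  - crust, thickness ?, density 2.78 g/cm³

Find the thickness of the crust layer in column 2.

28800 m

Take the compensation level at the base of the deeper column (depth z_c below the surface of column 1) and equate Σ ρ_i t_i down to z_c; mantle fills any gap and the z_c terms cancel.
Column 1: 3150×0.905 + 19900×2.66 + (z_c − 23050)×3.3
Column 2: 1610×0 + x×2.78 + (z_c − 1610 − 0 − x)×3.3
The z_c×3.3 term appears on both sides and cancels. Collect the known terms of each column as K = Σ(ρt)_known − 3.3 × (depth of known layers): K_1 = 55784.75 − 3.3×23050 = −20280.25; K_2 = 0 − 3.3×(1610 + 0) = −5313.
Balance: K_1 = K_2 − x×(3.3 − 2.78), so x = (K_2 − K_1)/(3.3 − 2.78) = 14967.2/0.52 = 28800 m.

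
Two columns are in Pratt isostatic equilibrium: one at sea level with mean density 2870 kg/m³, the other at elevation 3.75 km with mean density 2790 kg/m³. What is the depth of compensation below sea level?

131 km

ρ_ref D = ρ (D + h) → D (ρ_ref − ρ) = ρ h.
D = ρ h/(ρ_ref − ρ) = 2790 × 3.75 km/(2870 − 2790) = 131 km.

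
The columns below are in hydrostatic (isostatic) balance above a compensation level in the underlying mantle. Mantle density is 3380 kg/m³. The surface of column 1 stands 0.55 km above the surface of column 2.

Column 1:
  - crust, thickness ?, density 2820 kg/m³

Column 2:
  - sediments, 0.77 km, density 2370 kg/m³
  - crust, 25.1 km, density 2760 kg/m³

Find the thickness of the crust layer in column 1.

32.5 km

Take the compensation level at the base of the deeper column (depth z_c below the surface of column 1) and equate Σ ρ_i t_i down to z_c; mantle fills any gap and the z_c terms cancel.
Column 1: x×2820 + (z_c − 0 − x)×3380
Column 2: 0.55×0 + 0.77×2370 + 25.1×2760 + (z_c − 0.55 − 25.87)×3380
The z_c×3380 term appears on both sides and cancels. Collect the known terms of each column as K = Σ(ρt)_known − 3380 × (depth of known layers): K_1 = 0 − 3380×0 = 0; K_2 = 71100.9 − 3380×(0.55 + 25.87) = −18198.7.
Balance: K_1 − x×(3380 − 2820) = K_2, so x = (K_1 − K_2)/(3380 − 2820) = 18198.7/560 = 32.5 km.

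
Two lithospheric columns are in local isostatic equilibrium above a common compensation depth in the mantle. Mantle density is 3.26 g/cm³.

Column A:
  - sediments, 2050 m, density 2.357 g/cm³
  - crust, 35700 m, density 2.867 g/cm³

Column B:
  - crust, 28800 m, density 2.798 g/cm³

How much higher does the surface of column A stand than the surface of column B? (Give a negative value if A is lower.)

790 m

For any compensation level in the mantle, the mantle terms cancel and isostasy reduces to e = (Σt_A − Σt_B) − (Σ(ρt)_A − Σ(ρt)_B) / ρ_m.
Σt_A = 37750 m; Σt_B = 28800 m; Σ(ρt)_A = 107183.75; Σ(ρt)_B = 80582.4 (in m·g/cm³).
e = (37750 − 28800) − (107183.75 − 80582.4) / 3.26 = 790 m.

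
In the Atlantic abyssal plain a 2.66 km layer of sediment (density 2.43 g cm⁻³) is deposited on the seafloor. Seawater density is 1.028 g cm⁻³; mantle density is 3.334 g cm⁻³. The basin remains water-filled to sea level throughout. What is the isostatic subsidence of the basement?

1.62 km

Submarine loading: the sediment displaces seawater, and the subsidence is in turn flooded, so s (ρ_m − ρ_w) = t (ρ_sed − ρ_w).
s = 2.66 km × (2.43 − 1.028) / (3.334 − 1.028) = 1.62 km.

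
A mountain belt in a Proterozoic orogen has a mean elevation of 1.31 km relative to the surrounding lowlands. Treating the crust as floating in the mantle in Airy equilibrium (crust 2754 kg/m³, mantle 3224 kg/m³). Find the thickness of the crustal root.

Isostatic balance requires: the weight of the topography is balanced by the buoyancy of the root, ρ_c h = (ρ_m − ρ_c) r.
r = h · ρ_c / (ρ_m − ρ_c) = 1.31 km × 2754 / (3224 − 2754) = 7.68 km.

7.68 km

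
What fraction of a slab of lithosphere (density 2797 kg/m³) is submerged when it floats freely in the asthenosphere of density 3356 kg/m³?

0.833

Submerged fraction = ρ_obj/ρ_fluid = 2797/3356 = 0.833.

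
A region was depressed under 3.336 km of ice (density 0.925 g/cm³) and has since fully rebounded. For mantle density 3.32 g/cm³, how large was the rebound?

0.929 km

Removing the load lets mantle flow back in; uplift u satisfies ρ_ice t = ρ_m u.
u = t ρ_ice/ρ_m = 3.336 km × 0.925/3.32 = 0.929 km.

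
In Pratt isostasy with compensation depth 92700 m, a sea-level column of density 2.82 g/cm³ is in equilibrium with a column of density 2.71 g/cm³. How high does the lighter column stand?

ρ_ref D = ρ (D + h) → h = D (ρ_ref − ρ)/ρ.
h = 92700 m × (2.82 − 2.71)/2.71 = 3760 m.

3760 m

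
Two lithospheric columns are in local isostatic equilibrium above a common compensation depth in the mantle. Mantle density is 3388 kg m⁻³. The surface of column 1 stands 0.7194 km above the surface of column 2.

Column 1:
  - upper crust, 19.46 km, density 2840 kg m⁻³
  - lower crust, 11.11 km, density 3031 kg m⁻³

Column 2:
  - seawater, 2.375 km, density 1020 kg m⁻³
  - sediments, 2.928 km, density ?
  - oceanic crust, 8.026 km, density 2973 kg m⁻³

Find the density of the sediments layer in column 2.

2280 kg m⁻³

Take the compensation level at the base of the deeper column (depth z_c below the surface of column 1) and equate Σ ρ_i t_i down to z_c; mantle fills any gap and the z_c terms cancel.
Column 1: 19.46×2840 + 11.11×3031 + (z_c − 30.57)×3388
Column 2: 0.7194×0 + 2.375×1020 + 2.928×ρ + 8.026×2973 + (z_c − 0.7194 − 13.329)×3388
The z_c×3388 term appears on both sides and cancels. Collect the known terms of each column as K = Σ(ρt)_known − 3388 × (depth of known layers): K_1 = 88940.81 − 3388×30.57 = −14630.35; K_2 = 26283.798 − 3388×(0.7194 + 13.329) = −21312.1812.
Balance: K_1 = K_2 + 2.928×ρ, so ρ = (K_1 − K_2)/2.928 = 6681.83/2.928 = 2280 kg m⁻³.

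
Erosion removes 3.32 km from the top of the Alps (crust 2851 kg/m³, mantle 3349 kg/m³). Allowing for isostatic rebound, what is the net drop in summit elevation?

Rebound u = e ρ_c/ρ_m = 3.32 km × 2851/3349 = 2.826 km.
Net surface drop = e − u = 3.32 km − 2.826 km = e (ρ_m − ρ_c)/ρ_m = 0.494 km.

0.494 km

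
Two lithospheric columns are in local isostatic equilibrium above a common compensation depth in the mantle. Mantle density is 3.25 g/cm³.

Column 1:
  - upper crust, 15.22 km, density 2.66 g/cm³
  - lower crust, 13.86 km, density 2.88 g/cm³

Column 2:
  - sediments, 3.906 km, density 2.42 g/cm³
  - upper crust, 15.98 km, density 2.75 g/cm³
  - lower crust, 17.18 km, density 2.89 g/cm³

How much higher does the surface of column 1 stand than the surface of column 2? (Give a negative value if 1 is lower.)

For any compensation level in the mantle, the mantle terms cancel and isostasy reduces to e = (Σt_1 − Σt_2) − (Σ(ρt)_1 − Σ(ρt)_2) / ρ_m.
Σt_1 = 29.08 km; Σt_2 = 37.066 km; Σ(ρt)_1 = 80.402; Σ(ρt)_2 = 103.04772 (in km·g/cm³).
e = (29.08 − 37.066) − (80.402 − 103.04772) / 3.25 = −1.02 km.

−1.02 km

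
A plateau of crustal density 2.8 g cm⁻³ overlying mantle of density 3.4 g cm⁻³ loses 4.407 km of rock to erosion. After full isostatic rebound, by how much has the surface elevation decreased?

0.778 km

Rebound u = e ρ_c/ρ_m = 4.407 km × 2.8/3.4 = 3.629 km.
Net surface drop = e − u = 4.407 km − 3.629 km = e (ρ_m − ρ_c)/ρ_m = 0.778 km.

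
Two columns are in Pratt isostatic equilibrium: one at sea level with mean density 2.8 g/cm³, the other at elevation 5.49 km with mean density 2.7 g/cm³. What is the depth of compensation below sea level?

148 km

ρ_ref D = ρ (D + h) → D (ρ_ref − ρ) = ρ h.
D = ρ h/(ρ_ref − ρ) = 2.7 × 5.49 km/(2.8 − 2.7) = 148 km.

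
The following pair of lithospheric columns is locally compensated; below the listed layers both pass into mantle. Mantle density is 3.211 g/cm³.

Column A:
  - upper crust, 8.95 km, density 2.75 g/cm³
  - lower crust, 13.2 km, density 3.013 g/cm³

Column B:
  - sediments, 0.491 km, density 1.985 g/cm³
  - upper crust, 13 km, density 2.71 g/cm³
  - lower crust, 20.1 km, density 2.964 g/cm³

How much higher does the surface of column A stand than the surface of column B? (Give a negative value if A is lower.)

For any compensation level in the mantle, the mantle terms cancel and isostasy reduces to e = (Σt_A − Σt_B) − (Σ(ρt)_A − Σ(ρt)_B) / ρ_m.
Σt_A = 22.15 km; Σt_B = 33.591 km; Σ(ρt)_A = 64.3841; Σ(ρt)_B = 95.781035 (in km·g/cm³).
e = (22.15 − 33.591) − (64.3841 − 95.781035) / 3.211 = −1.66 km.

−1.66 km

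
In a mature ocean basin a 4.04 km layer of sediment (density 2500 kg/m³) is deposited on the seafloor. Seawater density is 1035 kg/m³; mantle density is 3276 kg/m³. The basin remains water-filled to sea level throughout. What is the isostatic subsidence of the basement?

Submarine loading: the sediment displaces seawater, and the subsidence is in turn flooded, so s (ρ_m − ρ_w) = t (ρ_sed − ρ_w).
s = 4.04 km × (2500 − 1035) / (3276 − 1035) = 2.64 km.

2.64 km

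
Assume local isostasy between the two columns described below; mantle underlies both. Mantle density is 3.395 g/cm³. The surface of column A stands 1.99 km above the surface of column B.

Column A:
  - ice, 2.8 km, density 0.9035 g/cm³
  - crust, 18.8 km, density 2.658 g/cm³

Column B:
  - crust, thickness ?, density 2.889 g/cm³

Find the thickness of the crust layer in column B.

27.8 km

Take the compensation level at the base of the deeper column (depth z_c below the surface of column A) and equate Σ ρ_i t_i down to z_c; mantle fills any gap and the z_c terms cancel.
Column A: 2.8×0.9035 + 18.8×2.658 + (z_c − 21.6)×3.395
Column B: 1.99×0 + x×2.889 + (z_c − 1.99 − 0 − x)×3.395
The z_c×3.395 term appears on both sides and cancels. Collect the known terms of each column as K = Σ(ρt)_known − 3.395 × (depth of known layers): K_A = 52.5002 − 3.395×21.6 = −20.8318; K_B = 0 − 3.395×(1.99 + 0) = −6.75605.
Balance: K_A = K_B − x×(3.395 − 2.889), so x = (K_B − K_A)/(3.395 − 2.889) = 14.0757/0.506 = 27.8 km.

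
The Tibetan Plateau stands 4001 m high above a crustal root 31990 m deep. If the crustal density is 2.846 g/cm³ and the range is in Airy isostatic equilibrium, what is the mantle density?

3.2 g/cm³

Airy balance: ρ_c h = (ρ_m − ρ_c) r → ρ_m = ρ_c (1 + h/r).
ρ_m = 2.846 × (1 + 4001 m/31990 m) = 3.2 g/cm³.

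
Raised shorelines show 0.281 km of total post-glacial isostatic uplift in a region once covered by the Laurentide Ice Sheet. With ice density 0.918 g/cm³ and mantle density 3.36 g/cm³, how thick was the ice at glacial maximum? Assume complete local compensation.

1.03 km

u = t ρ_ice/ρ_m → t = u ρ_m/ρ_ice = 0.281 km × 3.36/0.918 = 1.03 km.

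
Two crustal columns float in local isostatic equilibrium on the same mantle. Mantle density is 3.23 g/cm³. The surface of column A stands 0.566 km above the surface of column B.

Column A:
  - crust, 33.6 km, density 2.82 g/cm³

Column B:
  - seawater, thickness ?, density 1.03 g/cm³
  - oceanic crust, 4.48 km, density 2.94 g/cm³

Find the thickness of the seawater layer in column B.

4.84 km

Take the compensation level at the base of the deeper column (depth z_c below the surface of column A) and equate Σ ρ_i t_i down to z_c; mantle fills any gap and the z_c terms cancel.
Column A: 33.6×2.82 + (z_c − 33.6)×3.23
Column B: 0.566×0 + x×1.03 + 4.48×2.94 + (z_c − 0.566 − 4.48 − x)×3.23
The z_c×3.23 term appears on both sides and cancels. Collect the known terms of each column as K = Σ(ρt)_known − 3.23 × (depth of known layers): K_A = 94.752 − 3.23×33.6 = −13.776; K_B = 13.1712 − 3.23×(0.566 + 4.48) = −3.12738.
Balance: K_A = K_B − x×(3.23 − 1.03), so x = (K_B − K_A)/(3.23 − 1.03) = 10.6486/2.2 = 4.84 km.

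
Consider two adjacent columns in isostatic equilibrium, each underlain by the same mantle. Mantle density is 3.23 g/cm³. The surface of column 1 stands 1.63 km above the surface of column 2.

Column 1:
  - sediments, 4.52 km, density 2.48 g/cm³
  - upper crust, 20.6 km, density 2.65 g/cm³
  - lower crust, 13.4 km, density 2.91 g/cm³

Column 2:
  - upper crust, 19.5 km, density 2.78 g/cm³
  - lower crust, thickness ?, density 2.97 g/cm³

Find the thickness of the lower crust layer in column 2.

Take the compensation level at the base of the deeper column (depth z_c below the surface of column 1) and equate Σ ρ_i t_i down to z_c; mantle fills any gap and the z_c terms cancel.
Column 1: 4.52×2.48 + 20.6×2.65 + 13.4×2.91 + (z_c − 38.52)×3.23
Column 2: 1.63×0 + 19.5×2.78 + x×2.97 + (z_c − 1.63 − 19.5 − x)×3.23
The z_c×3.23 term appears on both sides and cancels. Collect the known terms of each column as K = Σ(ρt)_known − 3.23 × (depth of known layers): K_1 = 104.7936 − 3.23×38.52 = −19.626; K_2 = 54.21 − 3.23×(1.63 + 19.5) = −14.0399.
Balance: K_1 = K_2 − x×(3.23 − 2.97), so x = (K_2 − K_1)/(3.23 − 2.97) = 5.5861/0.26 = 21.5 km.

21.5 km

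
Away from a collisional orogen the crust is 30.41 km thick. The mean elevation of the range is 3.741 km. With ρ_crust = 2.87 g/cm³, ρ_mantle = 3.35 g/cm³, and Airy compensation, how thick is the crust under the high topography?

56.5 km

Root depth r = h ρ_c / (ρ_m − ρ_c) = 3.741 km × 2.87 / 0.48 = 22.37 km.
Total thickness = T + h + r = 30.41 km + 3.741 km + 22.37 km = 56.5 km.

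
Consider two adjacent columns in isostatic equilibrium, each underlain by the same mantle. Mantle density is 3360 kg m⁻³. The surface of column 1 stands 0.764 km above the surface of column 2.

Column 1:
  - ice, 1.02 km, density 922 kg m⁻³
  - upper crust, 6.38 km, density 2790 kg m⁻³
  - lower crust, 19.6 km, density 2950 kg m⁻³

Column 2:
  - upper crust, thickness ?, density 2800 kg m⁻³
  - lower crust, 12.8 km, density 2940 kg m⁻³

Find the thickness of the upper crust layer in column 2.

11.1 km

Take the compensation level at the base of the deeper column (depth z_c below the surface of column 1) and equate Σ ρ_i t_i down to z_c; mantle fills any gap and the z_c terms cancel.
Column 1: 1.02×922 + 6.38×2790 + 19.6×2950 + (z_c − 27)×3360
Column 2: 0.764×0 + x×2800 + 12.8×2940 + (z_c − 0.764 − 12.8 − x)×3360
The z_c×3360 term appears on both sides and cancels. Collect the known terms of each column as K = Σ(ρt)_known − 3360 × (depth of known layers): K_1 = 76560.64 − 3360×27 = −14159.36; K_2 = 37632 − 3360×(0.764 + 12.8) = −7943.04.
Balance: K_1 = K_2 − x×(3360 − 2800), so x = (K_2 − K_1)/(3360 − 2800) = 6216.32/560 = 11.1 km.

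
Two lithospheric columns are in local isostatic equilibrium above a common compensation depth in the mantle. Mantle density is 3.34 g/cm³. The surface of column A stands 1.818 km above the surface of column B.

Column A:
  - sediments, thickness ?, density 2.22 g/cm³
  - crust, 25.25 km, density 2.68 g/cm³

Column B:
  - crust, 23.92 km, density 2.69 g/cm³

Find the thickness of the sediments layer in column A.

Take the compensation level at the base of the deeper column (depth z_c below the surface of column A) and equate Σ ρ_i t_i down to z_c; mantle fills any gap and the z_c terms cancel.
Column A: x×2.22 + 25.25×2.68 + (z_c − 25.25 − x)×3.34
Column B: 1.818×0 + 23.92×2.69 + (z_c − 1.818 − 23.92)×3.34
The z_c×3.34 term appears on both sides and cancels. Collect the known terms of each column as K = Σ(ρt)_known − 3.34 × (depth of known layers): K_A = 67.67 − 3.34×25.25 = −16.665; K_B = 64.3448 − 3.34×(1.818 + 23.92) = −21.62012.
Balance: K_A − x×(3.34 − 2.22) = K_B, so x = (K_A − K_B)/(3.34 − 2.22) = 4.95512/1.12 = 4.42 km.

4.42 km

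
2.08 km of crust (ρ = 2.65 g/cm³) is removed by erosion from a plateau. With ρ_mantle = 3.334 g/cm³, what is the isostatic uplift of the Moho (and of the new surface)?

Unloading: uplift u = e ρ_c/ρ_m = 2.08 km × 2.65/3.334 = 1.65 km.

1.65 km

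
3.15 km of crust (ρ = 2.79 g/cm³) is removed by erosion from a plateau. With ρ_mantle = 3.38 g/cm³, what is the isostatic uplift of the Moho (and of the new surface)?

Unloading: uplift u = e ρ_c/ρ_m = 3.15 km × 2.79/3.38 = 2.6 km.

2.6 km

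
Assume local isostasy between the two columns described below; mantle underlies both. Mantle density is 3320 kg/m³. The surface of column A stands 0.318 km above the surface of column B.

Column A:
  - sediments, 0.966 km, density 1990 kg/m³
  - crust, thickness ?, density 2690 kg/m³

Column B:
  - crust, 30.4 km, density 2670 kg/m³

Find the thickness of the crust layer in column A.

31 km

Take the compensation level at the base of the deeper column (depth z_c below the surface of column A) and equate Σ ρ_i t_i down to z_c; mantle fills any gap and the z_c terms cancel.
Column A: 0.966×1990 + x×2690 + (z_c − 0.966 − x)×3320
Column B: 0.318×0 + 30.4×2670 + (z_c − 0.318 − 30.4)×3320
The z_c×3320 term appears on both sides and cancels. Collect the known terms of each column as K = Σ(ρt)_known − 3320 × (depth of known layers): K_A = 1922.34 − 3320×0.966 = −1284.78; K_B = 81168 − 3320×(0.318 + 30.4) = −20815.76.
Balance: K_A − x×(3320 − 2690) = K_B, so x = (K_A − K_B)/(3320 − 2690) = 19531/630 = 31 km.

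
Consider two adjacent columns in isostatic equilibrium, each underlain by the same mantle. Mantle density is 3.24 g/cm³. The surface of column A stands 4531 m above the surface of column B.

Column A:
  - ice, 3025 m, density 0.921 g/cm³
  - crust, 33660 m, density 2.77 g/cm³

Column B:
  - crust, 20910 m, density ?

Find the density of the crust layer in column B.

Take the compensation level at the base of the deeper column (depth z_c below the surface of column A) and equate Σ ρ_i t_i down to z_c; mantle fills any gap and the z_c terms cancel.
Column A: 3025×0.921 + 33660×2.77 + (z_c − 36685)×3.24
Column B: 4531×0 + 20910×ρ + (z_c − 4531 − 20910)×3.24
The z_c×3.24 term appears on both sides and cancels. Collect the known terms of each column as K = Σ(ρt)_known − 3.24 × (depth of known layers): K_A = 96024.225 − 3.24×36685 = −22835.175; K_B = 0 − 3.24×(4531 + 20910) = −82428.84.
Balance: K_A = K_B + 20910×ρ, so ρ = (K_A − K_B)/20910 = 59593.7/20910 = 2.85 g/cm³.

2.85 g/cm³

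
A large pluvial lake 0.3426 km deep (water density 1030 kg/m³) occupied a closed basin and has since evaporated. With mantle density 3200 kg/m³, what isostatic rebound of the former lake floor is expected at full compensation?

0.11 km

u = d ρ_w/ρ_m = 0.3426 km × 1030/3200 = 0.11 km.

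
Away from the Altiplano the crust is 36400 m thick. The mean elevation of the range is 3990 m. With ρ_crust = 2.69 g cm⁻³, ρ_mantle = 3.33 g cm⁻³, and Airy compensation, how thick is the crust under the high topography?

Root depth r = h ρ_c / (ρ_m − ρ_c) = 3990 m × 2.69 / 0.64 = 16770 m.
Total thickness = T + h + r = 36400 m + 3990 m + 16770 m = 57200 m.

57200 m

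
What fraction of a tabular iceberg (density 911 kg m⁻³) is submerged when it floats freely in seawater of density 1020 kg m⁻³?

Submerged fraction = ρ_obj/ρ_fluid = 911/1020 = 0.893.

0.893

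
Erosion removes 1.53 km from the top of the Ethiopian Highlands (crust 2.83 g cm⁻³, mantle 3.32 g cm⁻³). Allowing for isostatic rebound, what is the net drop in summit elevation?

Rebound u = e ρ_c/ρ_m = 1.53 km × 2.83/3.32 = 1.304 km.
Net surface drop = e − u = 1.53 km − 1.304 km = e (ρ_m − ρ_c)/ρ_m = 0.226 km.

0.226 km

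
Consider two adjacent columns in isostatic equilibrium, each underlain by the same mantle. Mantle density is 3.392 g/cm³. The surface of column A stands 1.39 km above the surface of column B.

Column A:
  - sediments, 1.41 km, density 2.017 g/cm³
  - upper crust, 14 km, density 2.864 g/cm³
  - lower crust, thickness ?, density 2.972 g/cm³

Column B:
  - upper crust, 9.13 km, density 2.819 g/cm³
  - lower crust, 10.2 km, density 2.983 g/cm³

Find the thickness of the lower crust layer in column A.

11.4 km

Take the compensation level at the base of the deeper column (depth z_c below the surface of column A) and equate Σ ρ_i t_i down to z_c; mantle fills any gap and the z_c terms cancel.
Column A: 1.41×2.017 + 14×2.864 + x×2.972 + (z_c − 15.41 − x)×3.392
Column B: 1.39×0 + 9.13×2.819 + 10.2×2.983 + (z_c − 1.39 − 19.33)×3.392
The z_c×3.392 term appears on both sides and cancels. Collect the known terms of each column as K = Σ(ρt)_known − 3.392 × (depth of known layers): K_A = 42.93997 − 3.392×15.41 = −9.33075; K_B = 56.16407 − 3.392×(1.39 + 19.33) = −14.11817.
Balance: K_A − x×(3.392 − 2.972) = K_B, so x = (K_A − K_B)/(3.392 − 2.972) = 4.78742/0.42 = 11.4 km.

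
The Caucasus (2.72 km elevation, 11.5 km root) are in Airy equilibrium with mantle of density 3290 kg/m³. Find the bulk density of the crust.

2660 kg/m³

ρ_c h = (ρ_m − ρ_c) r → ρ_c (h + r) = ρ_m r → ρ_c = ρ_m r / (h + r).
ρ_c = 3290 × 11.5 km / (2.72 km + 11.5 km) = 2660 kg/m³.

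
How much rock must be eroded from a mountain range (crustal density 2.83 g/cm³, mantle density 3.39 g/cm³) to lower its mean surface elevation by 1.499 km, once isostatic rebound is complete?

9.07 km

Net drop Δ = e − u = e − e ρ_c/ρ_m = e (ρ_m − ρ_c)/ρ_m.
e = Δ ρ_m/(ρ_m − ρ_c) = 1.499 km × 3.39/0.56 = 9.07 km.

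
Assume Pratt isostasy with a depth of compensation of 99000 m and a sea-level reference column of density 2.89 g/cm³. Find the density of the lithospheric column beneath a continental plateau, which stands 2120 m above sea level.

2.83 g/cm³

Pratt balance: ρ_ref D = ρ (D + h).
ρ = ρ_ref D/(D + h) = 2.89 × 99000 m/(99000 m + 2120 m) = 2.83 g/cm³.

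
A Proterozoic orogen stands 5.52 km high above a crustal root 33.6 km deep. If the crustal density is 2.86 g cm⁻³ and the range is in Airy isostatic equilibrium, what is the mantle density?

Airy balance: ρ_c h = (ρ_m − ρ_c) r → ρ_m = ρ_c (1 + h/r).
ρ_m = 2.86 × (1 + 5.52 km/33.6 km) = 3.33 g cm⁻³.

3.33 g cm⁻³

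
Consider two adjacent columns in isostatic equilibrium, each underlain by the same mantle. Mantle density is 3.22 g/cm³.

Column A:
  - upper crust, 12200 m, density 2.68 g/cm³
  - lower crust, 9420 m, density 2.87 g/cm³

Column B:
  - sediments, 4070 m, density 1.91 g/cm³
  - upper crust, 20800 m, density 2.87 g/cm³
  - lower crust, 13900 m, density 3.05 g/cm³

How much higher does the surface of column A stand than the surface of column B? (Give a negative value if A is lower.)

−1580 m

For any compensation level in the mantle, the mantle terms cancel and isostasy reduces to e = (Σt_A − Σt_B) − (Σ(ρt)_A − Σ(ρt)_B) / ρ_m.
Σt_A = 21620 m; Σt_B = 38770 m; Σ(ρt)_A = 59731.4; Σ(ρt)_B = 109864.7 (in m·g/cm³).
e = (21620 − 38770) − (59731.4 − 109864.7) / 3.22 = −1580 m.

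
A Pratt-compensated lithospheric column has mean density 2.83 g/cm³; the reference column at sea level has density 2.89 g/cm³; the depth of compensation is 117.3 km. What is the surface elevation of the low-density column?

2.49 km

ρ_ref D = ρ (D + h) → h = D (ρ_ref − ρ)/ρ.
h = 117.3 km × (2.89 − 2.83)/2.83 = 2.49 km.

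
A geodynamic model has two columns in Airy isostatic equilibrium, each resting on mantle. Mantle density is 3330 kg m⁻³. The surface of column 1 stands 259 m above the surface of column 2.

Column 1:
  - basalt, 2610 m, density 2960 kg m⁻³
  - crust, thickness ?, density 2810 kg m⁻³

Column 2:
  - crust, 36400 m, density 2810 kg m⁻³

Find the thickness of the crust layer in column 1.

Take the compensation level at the base of the deeper column (depth z_c below the surface of column 1) and equate Σ ρ_i t_i down to z_c; mantle fills any gap and the z_c terms cancel.
Column 1: 2610×2960 + x×2810 + (z_c − 2610 − x)×3330
Column 2: 259×0 + 36400×2810 + (z_c − 259 − 36400)×3330
The z_c×3330 term appears on both sides and cancels. Collect the known terms of each column as K = Σ(ρt)_known − 3330 × (depth of known layers): K_1 = 7725600 − 3330×2610 = −965700; K_2 = 102284000 − 3330×(259 + 36400) = −19790470.
Balance: K_1 − x×(3330 − 2810) = K_2, so x = (K_1 − K_2)/(3330 − 2810) = 18824800/520 = 36200 m.

36200 m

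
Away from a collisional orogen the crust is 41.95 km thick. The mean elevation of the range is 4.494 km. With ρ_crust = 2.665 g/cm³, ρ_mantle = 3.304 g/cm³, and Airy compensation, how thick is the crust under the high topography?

65.2 km

Root depth r = h ρ_c / (ρ_m − ρ_c) = 4.494 km × 2.665 / 0.639 = 18.74 km.
Total thickness = T + h + r = 41.95 km + 4.494 km + 18.74 km = 65.2 km.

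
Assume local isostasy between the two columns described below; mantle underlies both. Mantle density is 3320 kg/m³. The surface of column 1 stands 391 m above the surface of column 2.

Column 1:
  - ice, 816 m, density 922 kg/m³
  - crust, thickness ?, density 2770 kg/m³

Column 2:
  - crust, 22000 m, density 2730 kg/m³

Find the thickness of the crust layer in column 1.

Take the compensation level at the base of the deeper column (depth z_c below the surface of column 1) and equate Σ ρ_i t_i down to z_c; mantle fills any gap and the z_c terms cancel.
Column 1: 816×922 + x×2770 + (z_c − 816 − x)×3320
Column 2: 391×0 + 22000×2730 + (z_c − 391 − 22000)×3320
The z_c×3320 term appears on both sides and cancels. Collect the known terms of each column as K = Σ(ρt)_known − 3320 × (depth of known layers): K_1 = 752352 − 3320×816 = −1956768; K_2 = 60060000 − 3320×(391 + 22000) = −14278120.
Balance: K_1 − x×(3320 − 2770) = K_2, so x = (K_1 − K_2)/(3320 − 2770) = 12321400/550 = 22400 m.

22400 m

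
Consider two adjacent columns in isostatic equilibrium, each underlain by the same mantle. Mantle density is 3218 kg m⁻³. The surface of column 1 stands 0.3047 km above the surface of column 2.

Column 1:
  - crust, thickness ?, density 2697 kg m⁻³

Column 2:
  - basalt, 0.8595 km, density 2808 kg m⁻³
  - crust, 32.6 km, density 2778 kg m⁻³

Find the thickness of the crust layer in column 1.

30.1 km

Take the compensation level at the base of the deeper column (depth z_c below the surface of column 1) and equate Σ ρ_i t_i down to z_c; mantle fills any gap and the z_c terms cancel.
Column 1: x×2697 + (z_c − 0 − x)×3218
Column 2: 0.3047×0 + 0.8595×2808 + 32.6×2778 + (z_c − 0.3047 − 33.4595)×3218
The z_c×3218 term appears on both sides and cancels. Collect the known terms of each column as K = Σ(ρt)_known − 3218 × (depth of known layers): K_1 = 0 − 3218×0 = 0; K_2 = 92976.276 − 3218×(0.3047 + 33.4595) = −15676.9196.
Balance: K_1 − x×(3218 − 2697) = K_2, so x = (K_1 − K_2)/(3218 − 2697) = 15676.9/521 = 30.1 km.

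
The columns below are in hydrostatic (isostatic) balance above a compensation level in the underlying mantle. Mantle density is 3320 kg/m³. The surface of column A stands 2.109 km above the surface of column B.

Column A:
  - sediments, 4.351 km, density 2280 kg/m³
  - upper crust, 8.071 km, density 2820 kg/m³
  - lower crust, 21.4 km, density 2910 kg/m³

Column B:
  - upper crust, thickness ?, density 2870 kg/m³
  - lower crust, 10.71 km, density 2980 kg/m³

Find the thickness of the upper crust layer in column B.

Take the compensation level at the base of the deeper column (depth z_c below the surface of column A) and equate Σ ρ_i t_i down to z_c; mantle fills any gap and the z_c terms cancel.
Column A: 4.351×2280 + 8.071×2820 + 21.4×2910 + (z_c − 33.822)×3320
Column B: 2.109×0 + x×2870 + 10.71×2980 + (z_c − 2.109 − 10.71 − x)×3320
The z_c×3320 term appears on both sides and cancels. Collect the known terms of each column as K = Σ(ρt)_known − 3320 × (depth of known layers): K_A = 94954.5 − 3320×33.822 = −17334.54; K_B = 31915.8 − 3320×(2.109 + 10.71) = −10643.28.
Balance: K_A = K_B − x×(3320 − 2870), so x = (K_B − K_A)/(3320 − 2870) = 6691.26/450 = 14.9 km.

14.9 km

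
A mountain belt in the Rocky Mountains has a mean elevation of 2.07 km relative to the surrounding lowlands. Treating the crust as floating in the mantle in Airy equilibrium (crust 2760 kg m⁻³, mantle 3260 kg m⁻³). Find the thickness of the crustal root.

For local isostatic compensation: the weight of the topography is balanced by the buoyancy of the root, ρ_c h = (ρ_m − ρ_c) r.
r = h · ρ_c / (ρ_m − ρ_c) = 2.07 km × 2760 / (3260 − 2760) = 11.4 km.

11.4 km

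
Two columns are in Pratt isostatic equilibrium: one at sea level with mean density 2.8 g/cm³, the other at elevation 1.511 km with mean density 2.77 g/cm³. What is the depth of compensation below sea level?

140 km

ρ_ref D = ρ (D + h) → D (ρ_ref − ρ) = ρ h.
D = ρ h/(ρ_ref − ρ) = 2.77 × 1.511 km/(2.8 − 2.77) = 140 km.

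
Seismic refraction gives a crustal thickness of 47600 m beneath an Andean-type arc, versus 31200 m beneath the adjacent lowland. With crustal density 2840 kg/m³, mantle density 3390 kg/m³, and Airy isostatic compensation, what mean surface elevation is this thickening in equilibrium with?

Excess crust Δ = 47600 m − 31200 m = 16400 m, split between elevation h and root r with h + r = Δ.
Airy balance ρ_c h = (ρ_m − ρ_c) r gives r = h ρ_c/(ρ_m − ρ_c), so h (1 + ρ_c/(ρ_m − ρ_c)) = Δ, i.e. h = Δ (ρ_m − ρ_c)/ρ_m.
h = 16400 m × 550/3390 = 2660 m.

2660 m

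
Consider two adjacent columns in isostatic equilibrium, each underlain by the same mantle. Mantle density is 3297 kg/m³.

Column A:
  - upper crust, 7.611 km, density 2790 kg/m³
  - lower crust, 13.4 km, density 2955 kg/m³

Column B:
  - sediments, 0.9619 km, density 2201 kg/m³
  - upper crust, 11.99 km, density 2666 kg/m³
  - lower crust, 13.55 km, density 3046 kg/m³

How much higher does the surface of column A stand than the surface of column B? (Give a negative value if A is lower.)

For any compensation level in the mantle, the mantle terms cancel and isostasy reduces to e = (Σt_A − Σt_B) − (Σ(ρt)_A − Σ(ρt)_B) / ρ_m.
Σt_A = 21.011 km; Σt_B = 26.5019 km; Σ(ρt)_A = 60831.69; Σ(ρt)_B = 75355.7819 (in km·kg/m³).
e = (21.011 − 26.5019) − (60831.69 − 75355.7819) / 3297 = −1.09 km.

−1.09 km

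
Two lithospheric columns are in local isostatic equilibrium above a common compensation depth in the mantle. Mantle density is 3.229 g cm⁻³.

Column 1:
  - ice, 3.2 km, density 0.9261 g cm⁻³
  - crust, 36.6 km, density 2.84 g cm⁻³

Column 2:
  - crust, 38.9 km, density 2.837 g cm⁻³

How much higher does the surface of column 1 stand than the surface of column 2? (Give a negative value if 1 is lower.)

For any compensation level in the mantle, the mantle terms cancel and isostasy reduces to e = (Σt_1 − Σt_2) − (Σ(ρt)_1 − Σ(ρt)_2) / ρ_m.
Σt_1 = 39.8 km; Σt_2 = 38.9 km; Σ(ρt)_1 = 106.90752; Σ(ρt)_2 = 110.3593 (in km·g cm⁻³).
e = (39.8 − 38.9) − (106.90752 − 110.3593) / 3.229 = 1.97 km.

1.97 km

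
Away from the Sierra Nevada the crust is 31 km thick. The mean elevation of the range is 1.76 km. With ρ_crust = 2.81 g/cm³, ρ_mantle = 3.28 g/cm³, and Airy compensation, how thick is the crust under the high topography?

Root depth r = h ρ_c / (ρ_m − ρ_c) = 1.76 km × 2.81 / 0.47 = 10.52 km.
Total thickness = T + h + r = 31 km + 1.76 km + 10.52 km = 43.3 km.

43.3 km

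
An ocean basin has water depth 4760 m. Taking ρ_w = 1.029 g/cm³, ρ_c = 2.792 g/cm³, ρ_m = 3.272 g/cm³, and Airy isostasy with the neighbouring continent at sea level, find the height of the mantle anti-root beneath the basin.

17500 m

Isostatic balance requires: replacing crust with seawater at the top is compensated by replacing crust with mantle at the base: d (ρ_c − ρ_w) = a (ρ_m − ρ_c).
a = d (ρ_c − ρ_w)/(ρ_m − ρ_c) = 4760 m × 1.763/0.48 = 17500 m.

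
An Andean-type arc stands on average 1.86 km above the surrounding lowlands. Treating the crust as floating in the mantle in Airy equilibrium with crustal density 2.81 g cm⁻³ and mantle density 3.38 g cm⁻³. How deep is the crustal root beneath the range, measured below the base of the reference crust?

9.17 km

For local isostatic compensation: the weight of the topography is balanced by the buoyancy of the root, ρ_c h = (ρ_m − ρ_c) r.
r = h · ρ_c / (ρ_m − ρ_c) = 1.86 km × 2.81 / (3.38 − 2.81) = 9.17 km.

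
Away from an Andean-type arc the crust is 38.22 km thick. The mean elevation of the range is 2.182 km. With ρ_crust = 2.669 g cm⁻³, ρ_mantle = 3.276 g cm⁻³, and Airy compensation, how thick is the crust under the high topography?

Root depth r = h ρ_c / (ρ_m − ρ_c) = 2.182 km × 2.669 / 0.607 = 9.594 km.
Total thickness = T + h + r = 38.22 km + 2.182 km + 9.594 km = 50 km.

50 km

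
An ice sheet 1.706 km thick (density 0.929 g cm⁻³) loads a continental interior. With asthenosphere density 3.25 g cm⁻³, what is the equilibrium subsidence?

In Airy isostatic equilibrium: the ice load ρ_ice t is balanced by mantle displaced below, ρ_m s.
s = t ρ_ice / ρ_m = 1.706 km × 0.929/3.25 = 0.488 km.

0.488 km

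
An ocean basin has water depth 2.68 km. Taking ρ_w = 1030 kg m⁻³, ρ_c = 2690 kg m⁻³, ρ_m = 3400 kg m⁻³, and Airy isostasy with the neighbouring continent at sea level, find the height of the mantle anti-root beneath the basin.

Isostatic balance requires: replacing crust with seawater at the top is compensated by replacing crust with mantle at the base: d (ρ_c − ρ_w) = a (ρ_m − ρ_c).
a = d (ρ_c − ρ_w)/(ρ_m − ρ_c) = 2.68 km × 1660/710 = 6.27 km.

6.27 km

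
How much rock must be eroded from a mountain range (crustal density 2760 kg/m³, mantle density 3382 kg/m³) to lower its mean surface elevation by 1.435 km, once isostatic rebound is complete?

Net drop Δ = e − u = e − e ρ_c/ρ_m = e (ρ_m − ρ_c)/ρ_m.
e = Δ ρ_m/(ρ_m − ρ_c) = 1.435 km × 3382/622 = 7.8 km.

7.8 km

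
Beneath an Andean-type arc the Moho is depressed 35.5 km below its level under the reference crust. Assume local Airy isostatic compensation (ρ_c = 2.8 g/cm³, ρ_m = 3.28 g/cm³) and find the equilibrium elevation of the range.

6.09 km

By Archimedes' principle applied to the lithosphere: ρ_c h = (ρ_m − ρ_c) r.
h = r (ρ_m − ρ_c) / ρ_c = 35.5 km × (3.28 − 2.8) / 2.8 = 6.09 km.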